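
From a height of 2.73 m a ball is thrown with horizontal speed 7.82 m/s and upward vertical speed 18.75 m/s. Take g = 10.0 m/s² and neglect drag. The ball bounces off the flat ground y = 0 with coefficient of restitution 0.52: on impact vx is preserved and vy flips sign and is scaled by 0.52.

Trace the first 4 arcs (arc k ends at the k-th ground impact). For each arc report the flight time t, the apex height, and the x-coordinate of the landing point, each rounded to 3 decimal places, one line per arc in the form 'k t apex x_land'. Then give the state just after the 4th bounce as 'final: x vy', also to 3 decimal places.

Arc 1: start y=2.730, vy=18.750 → t=3.890, apex=20.308, x_land=30.423, impact vy=-20.153
  bounce: vy ← 0.52·20.153 = 10.480
Arc 2: start y=0.000, vy=10.480 → t=2.096, apex=5.491, x_land=46.813, impact vy=-10.480
  bounce: vy ← 0.52·10.480 = 5.449
Arc 3: start y=0.000, vy=5.449 → t=1.090, apex=1.485, x_land=55.336, impact vy=-5.449
  bounce: vy ← 0.52·5.449 = 2.834
Arc 4: start y=0.000, vy=2.834 → t=0.567, apex=0.402, x_land=59.768, impact vy=-2.834
  bounce: vy ← 0.52·2.834 = 1.474

1 3.890 20.308 30.423
2 2.096 5.491 46.813
3 1.090 1.485 55.336
4 0.567 0.402 59.768
final: 59.768 1.474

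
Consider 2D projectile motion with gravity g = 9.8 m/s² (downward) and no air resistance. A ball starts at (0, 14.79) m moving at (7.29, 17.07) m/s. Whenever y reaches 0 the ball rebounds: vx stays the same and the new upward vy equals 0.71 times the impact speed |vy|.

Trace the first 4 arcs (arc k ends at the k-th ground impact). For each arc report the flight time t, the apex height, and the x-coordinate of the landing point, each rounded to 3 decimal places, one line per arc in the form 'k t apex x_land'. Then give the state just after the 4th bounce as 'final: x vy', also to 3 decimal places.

1 4.202 29.657 30.633
2 3.493 14.950 56.100
3 2.480 7.536 74.181
4 1.761 3.799 87.019
final: 87.019 6.127

Arc 1: start y=14.790, vy=17.070 → t=4.202, apex=29.657, x_land=30.633, impact vy=-24.110
  bounce: vy ← 0.71·24.110 = 17.118
Arc 2: start y=0.000, vy=17.118 → t=3.493, apex=14.950, x_land=56.100, impact vy=-17.118
  bounce: vy ← 0.71·17.118 = 12.154
Arc 3: start y=0.000, vy=12.154 → t=2.480, apex=7.536, x_land=74.181, impact vy=-12.154
  bounce: vy ← 0.71·12.154 = 8.629
Arc 4: start y=0.000, vy=8.629 → t=1.761, apex=3.799, x_land=87.019, impact vy=-8.629
  bounce: vy ← 0.71·8.629 = 6.127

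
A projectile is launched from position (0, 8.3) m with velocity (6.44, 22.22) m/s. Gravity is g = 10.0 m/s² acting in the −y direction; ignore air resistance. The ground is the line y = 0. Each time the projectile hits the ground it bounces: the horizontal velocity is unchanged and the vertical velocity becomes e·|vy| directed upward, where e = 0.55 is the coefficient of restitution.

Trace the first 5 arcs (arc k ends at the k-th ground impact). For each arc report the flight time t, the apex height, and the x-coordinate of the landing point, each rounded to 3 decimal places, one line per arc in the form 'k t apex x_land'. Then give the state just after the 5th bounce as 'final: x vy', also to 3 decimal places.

Arc 1: start y=8.300, vy=22.220 → t=4.791, apex=32.986, x_land=30.851, impact vy=-25.685
  bounce: vy ← 0.55·25.685 = 14.127
Arc 2: start y=0.000, vy=14.127 → t=2.825, apex=9.978, x_land=49.046, impact vy=-14.127
  bounce: vy ← 0.55·14.127 = 7.770
Arc 3: start y=0.000, vy=7.770 → t=1.554, apex=3.018, x_land=59.054, impact vy=-7.770
  bounce: vy ← 0.55·7.770 = 4.273
Arc 4: start y=0.000, vy=4.273 → t=0.855, apex=0.913, x_land=64.558, impact vy=-4.273
  bounce: vy ← 0.55·4.273 = 2.350
Arc 5: start y=0.000, vy=2.350 → t=0.470, apex=0.276, x_land=67.585, impact vy=-2.350
  bounce: vy ← 0.55·2.350 = 1.293

1 4.791 32.986 30.851
2 2.825 9.978 49.046
3 1.554 3.018 59.054
4 0.855 0.913 64.558
5 0.470 0.276 67.585
final: 67.585 1.293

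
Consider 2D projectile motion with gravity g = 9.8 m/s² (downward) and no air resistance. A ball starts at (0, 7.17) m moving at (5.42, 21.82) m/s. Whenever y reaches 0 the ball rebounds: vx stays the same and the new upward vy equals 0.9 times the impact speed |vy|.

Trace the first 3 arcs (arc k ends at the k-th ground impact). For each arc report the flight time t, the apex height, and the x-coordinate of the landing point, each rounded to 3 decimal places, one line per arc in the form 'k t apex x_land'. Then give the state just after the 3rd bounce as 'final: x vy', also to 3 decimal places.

Arc 1: start y=7.170, vy=21.820 → t=4.760, apex=31.461, x_land=25.802, impact vy=-24.832
  bounce: vy ← 0.9·24.832 = 22.349
Arc 2: start y=0.000, vy=22.349 → t=4.561, apex=25.484, x_land=50.522, impact vy=-22.349
  bounce: vy ← 0.9·22.349 = 20.114
Arc 3: start y=0.000, vy=20.114 → t=4.105, apex=20.642, x_land=72.771, impact vy=-20.114
  bounce: vy ← 0.9·20.114 = 18.103

1 4.760 31.461 25.802
2 4.561 25.484 50.522
3 4.105 20.642 72.771
final: 72.771 18.103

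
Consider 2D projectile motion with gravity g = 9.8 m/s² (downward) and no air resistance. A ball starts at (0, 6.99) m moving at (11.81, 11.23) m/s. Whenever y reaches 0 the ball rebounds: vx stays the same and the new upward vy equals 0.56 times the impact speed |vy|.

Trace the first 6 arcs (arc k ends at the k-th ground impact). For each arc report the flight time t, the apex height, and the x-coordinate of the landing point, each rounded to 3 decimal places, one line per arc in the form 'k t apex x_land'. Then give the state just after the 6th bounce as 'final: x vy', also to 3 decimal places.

1 2.801 13.424 33.081
2 1.854 4.210 54.975
3 1.038 1.320 67.235
4 0.581 0.414 74.101
5 0.326 0.130 77.946
6 0.182 0.041 80.099
final: 80.099 0.500

Arc 1: start y=6.990, vy=11.230 → t=2.801, apex=13.424, x_land=33.081, impact vy=-16.221
  bounce: vy ← 0.56·16.221 = 9.084
Arc 2: start y=0.000, vy=9.084 → t=1.854, apex=4.210, x_land=54.975, impact vy=-9.084
  bounce: vy ← 0.56·9.084 = 5.087
Arc 3: start y=0.000, vy=5.087 → t=1.038, apex=1.320, x_land=67.235, impact vy=-5.087
  bounce: vy ← 0.56·5.087 = 2.849
Arc 4: start y=0.000, vy=2.849 → t=0.581, apex=0.414, x_land=74.101, impact vy=-2.849
  bounce: vy ← 0.56·2.849 = 1.595
Arc 5: start y=0.000, vy=1.595 → t=0.326, apex=0.130, x_land=77.946, impact vy=-1.595
  bounce: vy ← 0.56·1.595 = 0.893
Arc 6: start y=0.000, vy=0.893 → t=0.182, apex=0.041, x_land=80.099, impact vy=-0.893
  bounce: vy ← 0.56·0.893 = 0.500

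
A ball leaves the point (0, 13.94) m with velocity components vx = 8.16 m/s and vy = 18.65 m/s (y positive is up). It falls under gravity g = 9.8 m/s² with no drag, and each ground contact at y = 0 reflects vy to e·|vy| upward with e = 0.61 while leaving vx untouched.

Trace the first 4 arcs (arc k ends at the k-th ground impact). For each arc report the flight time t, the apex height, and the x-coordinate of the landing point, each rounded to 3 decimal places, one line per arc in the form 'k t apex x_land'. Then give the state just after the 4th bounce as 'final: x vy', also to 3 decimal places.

1 4.446 31.686 36.279
2 3.102 11.790 61.595
3 1.892 4.387 77.037
4 1.154 1.632 86.457
final: 86.457 3.450

Arc 1: start y=13.940, vy=18.650 → t=4.446, apex=31.686, x_land=36.279, impact vy=-24.921
  bounce: vy ← 0.61·24.921 = 15.202
Arc 2: start y=0.000, vy=15.202 → t=3.102, apex=11.790, x_land=61.595, impact vy=-15.202
  bounce: vy ← 0.61·15.202 = 9.273
Arc 3: start y=0.000, vy=9.273 → t=1.892, apex=4.387, x_land=77.037, impact vy=-9.273
  bounce: vy ← 0.61·9.273 = 5.657
Arc 4: start y=0.000, vy=5.657 → t=1.154, apex=1.632, x_land=86.457, impact vy=-5.657
  bounce: vy ← 0.61·5.657 = 3.450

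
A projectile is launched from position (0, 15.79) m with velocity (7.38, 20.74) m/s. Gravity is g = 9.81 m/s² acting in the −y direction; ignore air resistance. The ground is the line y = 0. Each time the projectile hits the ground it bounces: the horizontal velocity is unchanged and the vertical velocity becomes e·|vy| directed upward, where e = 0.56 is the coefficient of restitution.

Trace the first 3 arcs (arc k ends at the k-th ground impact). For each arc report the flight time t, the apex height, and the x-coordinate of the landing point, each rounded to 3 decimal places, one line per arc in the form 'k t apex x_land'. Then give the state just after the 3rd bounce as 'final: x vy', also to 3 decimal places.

1 4.887 37.714 36.066
2 3.106 11.827 58.986
3 1.739 3.709 71.821
final: 71.821 4.777

Arc 1: start y=15.790, vy=20.740 → t=4.887, apex=37.714, x_land=36.066, impact vy=-27.202
  bounce: vy ← 0.56·27.202 = 15.233
Arc 2: start y=0.000, vy=15.233 → t=3.106, apex=11.827, x_land=58.986, impact vy=-15.233
  bounce: vy ← 0.56·15.233 = 8.531
Arc 3: start y=0.000, vy=8.531 → t=1.739, apex=3.709, x_land=71.821, impact vy=-8.531
  bounce: vy ← 0.56·8.531 = 4.777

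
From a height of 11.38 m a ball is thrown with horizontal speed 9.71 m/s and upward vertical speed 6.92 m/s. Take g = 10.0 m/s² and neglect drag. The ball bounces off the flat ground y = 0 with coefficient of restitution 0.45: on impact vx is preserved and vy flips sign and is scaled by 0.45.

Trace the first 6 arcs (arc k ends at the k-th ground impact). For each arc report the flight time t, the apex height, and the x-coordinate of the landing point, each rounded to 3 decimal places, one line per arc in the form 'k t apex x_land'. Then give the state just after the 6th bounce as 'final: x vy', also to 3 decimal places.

1 2.352 13.774 22.836
2 1.494 2.789 37.341
3 0.672 0.565 43.868
4 0.302 0.114 46.805
5 0.136 0.023 48.127
6 0.061 0.005 48.721
final: 48.721 0.138

Arc 1: start y=11.380, vy=6.920 → t=2.352, apex=13.774, x_land=22.836, impact vy=-16.598
  bounce: vy ← 0.45·16.598 = 7.469
Arc 2: start y=0.000, vy=7.469 → t=1.494, apex=2.789, x_land=37.341, impact vy=-7.469
  bounce: vy ← 0.45·7.469 = 3.361
Arc 3: start y=0.000, vy=3.361 → t=0.672, apex=0.565, x_land=43.868, impact vy=-3.361
  bounce: vy ← 0.45·3.361 = 1.512
Arc 4: start y=0.000, vy=1.512 → t=0.302, apex=0.114, x_land=46.805, impact vy=-1.512
  bounce: vy ← 0.45·1.512 = 0.681
Arc 5: start y=0.000, vy=0.681 → t=0.136, apex=0.023, x_land=48.127, impact vy=-0.681
  bounce: vy ← 0.45·0.681 = 0.306
Arc 6: start y=0.000, vy=0.306 → t=0.061, apex=0.005, x_land=48.721, impact vy=-0.306
  bounce: vy ← 0.45·0.306 = 0.138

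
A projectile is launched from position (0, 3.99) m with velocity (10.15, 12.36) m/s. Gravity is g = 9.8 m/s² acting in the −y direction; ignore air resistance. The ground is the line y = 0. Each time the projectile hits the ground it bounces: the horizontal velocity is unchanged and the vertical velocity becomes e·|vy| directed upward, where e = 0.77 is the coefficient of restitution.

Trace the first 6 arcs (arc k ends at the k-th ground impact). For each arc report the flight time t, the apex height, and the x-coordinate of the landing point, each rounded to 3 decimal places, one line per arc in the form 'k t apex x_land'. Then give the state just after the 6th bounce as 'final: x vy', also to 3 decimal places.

1 2.812 11.784 28.542
2 2.388 6.987 52.783
3 1.839 4.143 71.448
4 1.416 2.456 85.820
5 1.090 1.456 96.887
6 0.840 0.863 105.408
final: 105.408 3.168

Arc 1: start y=3.990, vy=12.360 → t=2.812, apex=11.784, x_land=28.542, impact vy=-15.198
  bounce: vy ← 0.77·15.198 = 11.702
Arc 2: start y=0.000, vy=11.702 → t=2.388, apex=6.987, x_land=52.783, impact vy=-11.702
  bounce: vy ← 0.77·11.702 = 9.011
Arc 3: start y=0.000, vy=9.011 → t=1.839, apex=4.143, x_land=71.448, impact vy=-9.011
  bounce: vy ← 0.77·9.011 = 6.938
Arc 4: start y=0.000, vy=6.938 → t=1.416, apex=2.456, x_land=85.820, impact vy=-6.938
  bounce: vy ← 0.77·6.938 = 5.342
Arc 5: start y=0.000, vy=5.342 → t=1.090, apex=1.456, x_land=96.887, impact vy=-5.342
  bounce: vy ← 0.77·5.342 = 4.114
Arc 6: start y=0.000, vy=4.114 → t=0.840, apex=0.863, x_land=105.408, impact vy=-4.114
  bounce: vy ← 0.77·4.114 = 3.168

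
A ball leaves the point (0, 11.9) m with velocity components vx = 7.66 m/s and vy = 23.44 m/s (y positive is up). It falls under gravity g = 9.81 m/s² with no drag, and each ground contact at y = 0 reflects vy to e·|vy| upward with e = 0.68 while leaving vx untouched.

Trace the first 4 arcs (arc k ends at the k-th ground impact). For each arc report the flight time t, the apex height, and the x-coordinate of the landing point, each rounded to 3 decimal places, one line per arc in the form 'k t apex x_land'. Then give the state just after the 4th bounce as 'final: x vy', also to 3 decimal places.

1 5.242 39.904 40.151
2 3.879 18.451 69.865
3 2.638 8.532 90.070
4 1.794 3.945 103.809
final: 103.809 5.983

Arc 1: start y=11.900, vy=23.440 → t=5.242, apex=39.904, x_land=40.151, impact vy=-27.981
  bounce: vy ← 0.68·27.981 = 19.027
Arc 2: start y=0.000, vy=19.027 → t=3.879, apex=18.451, x_land=69.865, impact vy=-19.027
  bounce: vy ← 0.68·19.027 = 12.938
Arc 3: start y=0.000, vy=12.938 → t=2.638, apex=8.532, x_land=90.070, impact vy=-12.938
  bounce: vy ← 0.68·12.938 = 8.798
Arc 4: start y=0.000, vy=8.798 → t=1.794, apex=3.945, x_land=103.809, impact vy=-8.798
  bounce: vy ← 0.68·8.798 = 5.983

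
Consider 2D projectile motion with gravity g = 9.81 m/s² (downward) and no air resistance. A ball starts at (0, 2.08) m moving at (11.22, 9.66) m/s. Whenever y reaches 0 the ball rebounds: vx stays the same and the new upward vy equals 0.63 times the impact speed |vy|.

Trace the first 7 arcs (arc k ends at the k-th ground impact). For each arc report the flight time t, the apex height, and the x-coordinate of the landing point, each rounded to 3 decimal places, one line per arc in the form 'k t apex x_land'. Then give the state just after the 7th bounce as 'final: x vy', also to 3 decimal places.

Arc 1: start y=2.080, vy=9.660 → t=2.165, apex=6.836, x_land=24.294, impact vy=-11.581
  bounce: vy ← 0.63·11.581 = 7.296
Arc 2: start y=0.000, vy=7.296 → t=1.487, apex=2.713, x_land=40.984, impact vy=-7.296
  bounce: vy ← 0.63·7.296 = 4.597
Arc 3: start y=0.000, vy=4.597 → t=0.937, apex=1.077, x_land=51.499, impact vy=-4.597
  bounce: vy ← 0.63·4.597 = 2.896
Arc 4: start y=0.000, vy=2.896 → t=0.590, apex=0.427, x_land=58.123, impact vy=-2.896
  bounce: vy ← 0.63·2.896 = 1.824
Arc 5: start y=0.000, vy=1.824 → t=0.372, apex=0.170, x_land=62.296, impact vy=-1.824
  bounce: vy ← 0.63·1.824 = 1.149
Arc 6: start y=0.000, vy=1.149 → t=0.234, apex=0.067, x_land=64.925, impact vy=-1.149
  bounce: vy ← 0.63·1.149 = 0.724
Arc 7: start y=0.000, vy=0.724 → t=0.148, apex=0.027, x_land=66.581, impact vy=-0.724
  bounce: vy ← 0.63·0.724 = 0.456

1 2.165 6.836 24.294
2 1.487 2.713 40.984
3 0.937 1.077 51.499
4 0.590 0.427 58.123
5 0.372 0.170 62.296
6 0.234 0.067 64.925
7 0.148 0.027 66.581
final: 66.581 0.456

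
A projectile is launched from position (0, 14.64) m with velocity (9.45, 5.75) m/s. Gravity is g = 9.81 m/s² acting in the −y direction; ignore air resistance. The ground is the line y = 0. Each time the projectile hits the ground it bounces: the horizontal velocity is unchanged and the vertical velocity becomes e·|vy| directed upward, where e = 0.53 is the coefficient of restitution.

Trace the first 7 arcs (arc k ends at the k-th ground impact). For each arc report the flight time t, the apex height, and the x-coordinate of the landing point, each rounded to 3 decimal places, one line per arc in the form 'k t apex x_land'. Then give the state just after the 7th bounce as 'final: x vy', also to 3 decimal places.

Arc 1: start y=14.640, vy=5.750 → t=2.410, apex=16.325, x_land=22.779, impact vy=-17.897
  bounce: vy ← 0.53·17.897 = 9.485
Arc 2: start y=0.000, vy=9.485 → t=1.934, apex=4.586, x_land=41.054, impact vy=-9.485
  bounce: vy ← 0.53·9.485 = 5.027
Arc 3: start y=0.000, vy=5.027 → t=1.025, apex=1.288, x_land=50.739, impact vy=-5.027
  bounce: vy ← 0.53·5.027 = 2.664
Arc 4: start y=0.000, vy=2.664 → t=0.543, apex=0.362, x_land=55.873, impact vy=-2.664
  bounce: vy ← 0.53·2.664 = 1.412
Arc 5: start y=0.000, vy=1.412 → t=0.288, apex=0.102, x_land=58.593, impact vy=-1.412
  bounce: vy ← 0.53·1.412 = 0.748
Arc 6: start y=0.000, vy=0.748 → t=0.153, apex=0.029, x_land=60.035, impact vy=-0.748
  bounce: vy ← 0.53·0.748 = 0.397
Arc 7: start y=0.000, vy=0.397 → t=0.081, apex=0.008, x_land=60.799, impact vy=-0.397
  bounce: vy ← 0.53·0.397 = 0.210

1 2.410 16.325 22.779
2 1.934 4.586 41.054
3 1.025 1.288 50.739
4 0.543 0.362 55.873
5 0.288 0.102 58.593
6 0.153 0.029 60.035
7 0.081 0.008 60.799
final: 60.799 0.210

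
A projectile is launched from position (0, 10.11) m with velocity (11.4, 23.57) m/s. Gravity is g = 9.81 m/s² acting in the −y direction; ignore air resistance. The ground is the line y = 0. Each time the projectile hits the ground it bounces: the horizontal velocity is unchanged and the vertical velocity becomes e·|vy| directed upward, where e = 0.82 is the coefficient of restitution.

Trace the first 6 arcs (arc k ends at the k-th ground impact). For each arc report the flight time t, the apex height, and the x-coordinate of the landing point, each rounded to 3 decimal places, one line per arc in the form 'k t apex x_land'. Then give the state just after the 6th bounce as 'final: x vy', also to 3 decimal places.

1 5.202 38.425 59.298
2 4.590 25.837 111.626
3 3.764 17.373 154.535
4 3.086 11.682 189.721
5 2.531 7.855 218.573
6 2.075 5.281 242.232
final: 242.232 8.347

Arc 1: start y=10.110, vy=23.570 → t=5.202, apex=38.425, x_land=59.298, impact vy=-27.457
  bounce: vy ← 0.82·27.457 = 22.515
Arc 2: start y=0.000, vy=22.515 → t=4.590, apex=25.837, x_land=111.626, impact vy=-22.515
  bounce: vy ← 0.82·22.515 = 18.462
Arc 3: start y=0.000, vy=18.462 → t=3.764, apex=17.373, x_land=154.535, impact vy=-18.462
  bounce: vy ← 0.82·18.462 = 15.139
Arc 4: start y=0.000, vy=15.139 → t=3.086, apex=11.682, x_land=189.721, impact vy=-15.139
  bounce: vy ← 0.82·15.139 = 12.414
Arc 5: start y=0.000, vy=12.414 → t=2.531, apex=7.855, x_land=218.573, impact vy=-12.414
  bounce: vy ← 0.82·12.414 = 10.180
Arc 6: start y=0.000, vy=10.180 → t=2.075, apex=5.281, x_land=242.232, impact vy=-10.180
  bounce: vy ← 0.82·10.180 = 8.347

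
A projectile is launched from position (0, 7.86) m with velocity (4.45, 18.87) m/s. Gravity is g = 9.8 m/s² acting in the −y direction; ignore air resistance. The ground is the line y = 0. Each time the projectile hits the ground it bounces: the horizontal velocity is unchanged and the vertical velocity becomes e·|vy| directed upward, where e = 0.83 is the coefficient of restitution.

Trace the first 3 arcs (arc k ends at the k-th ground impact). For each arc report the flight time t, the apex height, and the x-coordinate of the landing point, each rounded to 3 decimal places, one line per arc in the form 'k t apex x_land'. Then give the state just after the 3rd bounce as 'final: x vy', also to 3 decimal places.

Arc 1: start y=7.860, vy=18.870 → t=4.230, apex=26.027, x_land=18.824, impact vy=-22.586
  bounce: vy ← 0.83·22.586 = 18.746
Arc 2: start y=0.000, vy=18.746 → t=3.826, apex=17.930, x_land=35.849, impact vy=-18.746
  bounce: vy ← 0.83·18.746 = 15.560
Arc 3: start y=0.000, vy=15.560 → t=3.175, apex=12.352, x_land=49.980, impact vy=-15.560
  bounce: vy ← 0.83·15.560 = 12.914

1 4.230 26.027 18.824
2 3.826 17.930 35.849
3 3.175 12.352 49.980
final: 49.980 12.914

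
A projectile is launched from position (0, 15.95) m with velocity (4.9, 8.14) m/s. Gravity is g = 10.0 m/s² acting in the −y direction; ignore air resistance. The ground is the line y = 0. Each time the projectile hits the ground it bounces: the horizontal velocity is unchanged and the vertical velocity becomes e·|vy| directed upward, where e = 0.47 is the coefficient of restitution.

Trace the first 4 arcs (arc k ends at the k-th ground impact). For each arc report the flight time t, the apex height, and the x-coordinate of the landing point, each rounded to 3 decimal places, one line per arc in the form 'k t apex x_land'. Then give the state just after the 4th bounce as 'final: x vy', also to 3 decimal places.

1 2.777 19.263 13.606
2 1.845 4.255 22.647
3 0.867 0.940 26.896
4 0.408 0.208 28.893
final: 28.893 0.958

Arc 1: start y=15.950, vy=8.140 → t=2.777, apex=19.263, x_land=13.606, impact vy=-19.628
  bounce: vy ← 0.47·19.628 = 9.225
Arc 2: start y=0.000, vy=9.225 → t=1.845, apex=4.255, x_land=22.647, impact vy=-9.225
  bounce: vy ← 0.47·9.225 = 4.336
Arc 3: start y=0.000, vy=4.336 → t=0.867, apex=0.940, x_land=26.896, impact vy=-4.336
  bounce: vy ← 0.47·4.336 = 2.038
Arc 4: start y=0.000, vy=2.038 → t=0.408, apex=0.208, x_land=28.893, impact vy=-2.038
  bounce: vy ← 0.47·2.038 = 0.958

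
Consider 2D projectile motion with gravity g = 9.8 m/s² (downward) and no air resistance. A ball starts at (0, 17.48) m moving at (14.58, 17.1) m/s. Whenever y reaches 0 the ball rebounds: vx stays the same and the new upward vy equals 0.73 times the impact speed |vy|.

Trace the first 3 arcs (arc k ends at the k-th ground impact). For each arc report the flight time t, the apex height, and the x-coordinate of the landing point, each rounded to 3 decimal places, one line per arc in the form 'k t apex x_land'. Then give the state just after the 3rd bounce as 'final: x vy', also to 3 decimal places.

1 4.316 32.399 62.931
2 3.754 17.265 117.668
3 2.741 9.201 157.626
final: 157.626 9.803

Arc 1: start y=17.480, vy=17.100 → t=4.316, apex=32.399, x_land=62.931, impact vy=-25.200
  bounce: vy ← 0.73·25.200 = 18.396
Arc 2: start y=0.000, vy=18.396 → t=3.754, apex=17.265, x_land=117.668, impact vy=-18.396
  bounce: vy ← 0.73·18.396 = 13.429
Arc 3: start y=0.000, vy=13.429 → t=2.741, apex=9.201, x_land=157.626, impact vy=-13.429
  bounce: vy ← 0.73·13.429 = 9.803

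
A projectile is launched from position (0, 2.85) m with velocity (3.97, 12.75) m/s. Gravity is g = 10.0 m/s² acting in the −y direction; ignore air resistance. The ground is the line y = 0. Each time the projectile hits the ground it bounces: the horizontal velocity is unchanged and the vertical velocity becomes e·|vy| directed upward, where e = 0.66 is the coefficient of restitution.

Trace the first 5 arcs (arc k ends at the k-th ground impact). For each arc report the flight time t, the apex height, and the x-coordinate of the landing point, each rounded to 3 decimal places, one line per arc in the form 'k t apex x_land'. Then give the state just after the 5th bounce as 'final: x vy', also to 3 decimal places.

1 2.757 10.978 10.944
2 1.956 4.782 18.709
3 1.291 2.083 23.834
4 0.852 0.907 27.217
5 0.562 0.395 29.449
final: 29.449 1.856

Arc 1: start y=2.850, vy=12.750 → t=2.757, apex=10.978, x_land=10.944, impact vy=-14.818
  bounce: vy ← 0.66·14.818 = 9.780
Arc 2: start y=0.000, vy=9.780 → t=1.956, apex=4.782, x_land=18.709, impact vy=-9.780
  bounce: vy ← 0.66·9.780 = 6.455
Arc 3: start y=0.000, vy=6.455 → t=1.291, apex=2.083, x_land=23.834, impact vy=-6.455
  bounce: vy ← 0.66·6.455 = 4.260
Arc 4: start y=0.000, vy=4.260 → t=0.852, apex=0.907, x_land=27.217, impact vy=-4.260
  bounce: vy ← 0.66·4.260 = 2.812
Arc 5: start y=0.000, vy=2.812 → t=0.562, apex=0.395, x_land=29.449, impact vy=-2.812
  bounce: vy ← 0.66·2.812 = 1.856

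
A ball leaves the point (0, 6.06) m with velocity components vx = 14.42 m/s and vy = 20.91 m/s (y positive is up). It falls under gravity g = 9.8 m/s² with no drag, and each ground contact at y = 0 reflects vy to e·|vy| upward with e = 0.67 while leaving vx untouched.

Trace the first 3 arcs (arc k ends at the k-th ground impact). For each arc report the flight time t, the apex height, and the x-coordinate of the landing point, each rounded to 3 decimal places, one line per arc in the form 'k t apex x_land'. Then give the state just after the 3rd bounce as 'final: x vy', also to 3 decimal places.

Arc 1: start y=6.060, vy=20.910 → t=4.540, apex=28.368, x_land=65.463, impact vy=-23.580
  bounce: vy ← 0.67·23.580 = 15.798
Arc 2: start y=0.000, vy=15.798 → t=3.224, apex=12.734, x_land=111.956, impact vy=-15.798
  bounce: vy ← 0.67·15.798 = 10.585
Arc 3: start y=0.000, vy=10.585 → t=2.160, apex=5.716, x_land=143.106, impact vy=-10.585
  bounce: vy ← 0.67·10.585 = 7.092

1 4.540 28.368 65.463
2 3.224 12.734 111.956
3 2.160 5.716 143.106
final: 143.106 7.092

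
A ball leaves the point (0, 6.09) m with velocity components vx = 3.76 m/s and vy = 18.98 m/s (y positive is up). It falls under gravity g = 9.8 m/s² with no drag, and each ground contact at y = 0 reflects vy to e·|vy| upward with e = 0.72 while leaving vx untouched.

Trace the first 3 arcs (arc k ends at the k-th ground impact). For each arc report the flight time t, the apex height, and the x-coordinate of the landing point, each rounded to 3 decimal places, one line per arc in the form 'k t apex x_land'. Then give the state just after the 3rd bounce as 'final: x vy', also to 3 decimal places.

Arc 1: start y=6.090, vy=18.980 → t=4.171, apex=24.470, x_land=15.685, impact vy=-21.900
  bounce: vy ← 0.72·21.900 = 15.768
Arc 2: start y=0.000, vy=15.768 → t=3.218, apex=12.685, x_land=27.784, impact vy=-15.768
  bounce: vy ← 0.72·15.768 = 11.353
Arc 3: start y=0.000, vy=11.353 → t=2.317, apex=6.576, x_land=36.496, impact vy=-11.353
  bounce: vy ← 0.72·11.353 = 8.174

1 4.171 24.470 15.685
2 3.218 12.685 27.784
3 2.317 6.576 36.496
final: 36.496 8.174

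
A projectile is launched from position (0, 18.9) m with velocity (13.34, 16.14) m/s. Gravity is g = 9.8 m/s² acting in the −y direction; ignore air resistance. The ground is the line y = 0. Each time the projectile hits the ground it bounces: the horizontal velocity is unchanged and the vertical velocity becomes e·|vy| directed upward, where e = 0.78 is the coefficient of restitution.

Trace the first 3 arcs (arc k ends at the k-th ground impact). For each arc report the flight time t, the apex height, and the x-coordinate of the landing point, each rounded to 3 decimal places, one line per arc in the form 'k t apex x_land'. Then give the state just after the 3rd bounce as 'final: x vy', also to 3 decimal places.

1 4.210 32.191 56.162
2 3.998 19.585 109.502
3 3.119 11.915 151.106
final: 151.106 11.920

Arc 1: start y=18.900, vy=16.140 → t=4.210, apex=32.191, x_land=56.162, impact vy=-25.119
  bounce: vy ← 0.78·25.119 = 19.592
Arc 2: start y=0.000, vy=19.592 → t=3.998, apex=19.585, x_land=109.502, impact vy=-19.592
  bounce: vy ← 0.78·19.592 = 15.282
Arc 3: start y=0.000, vy=15.282 → t=3.119, apex=11.915, x_land=151.106, impact vy=-15.282
  bounce: vy ← 0.78·15.282 = 11.920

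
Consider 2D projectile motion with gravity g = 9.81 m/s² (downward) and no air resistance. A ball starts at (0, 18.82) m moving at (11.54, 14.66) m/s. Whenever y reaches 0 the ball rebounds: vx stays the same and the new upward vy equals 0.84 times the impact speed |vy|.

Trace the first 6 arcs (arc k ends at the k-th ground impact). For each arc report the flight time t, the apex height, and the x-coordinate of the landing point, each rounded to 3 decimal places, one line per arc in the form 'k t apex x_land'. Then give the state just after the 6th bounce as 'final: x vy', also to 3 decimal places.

1 3.958 29.774 45.677
2 4.139 21.008 93.442
3 3.477 14.824 133.565
4 2.921 10.460 167.269
5 2.453 7.380 195.579
6 2.061 5.207 219.360
final: 219.360 8.491

Arc 1: start y=18.820, vy=14.660 → t=3.958, apex=29.774, x_land=45.677, impact vy=-24.169
  bounce: vy ← 0.84·24.169 = 20.302
Arc 2: start y=0.000, vy=20.302 → t=4.139, apex=21.008, x_land=93.442, impact vy=-20.302
  bounce: vy ← 0.84·20.302 = 17.054
Arc 3: start y=0.000, vy=17.054 → t=3.477, apex=14.824, x_land=133.565, impact vy=-17.054
  bounce: vy ← 0.84·17.054 = 14.325
Arc 4: start y=0.000, vy=14.325 → t=2.921, apex=10.460, x_land=167.269, impact vy=-14.325
  bounce: vy ← 0.84·14.325 = 12.033
Arc 5: start y=0.000, vy=12.033 → t=2.453, apex=7.380, x_land=195.579, impact vy=-12.033
  bounce: vy ← 0.84·12.033 = 10.108
Arc 6: start y=0.000, vy=10.108 → t=2.061, apex=5.207, x_land=219.360, impact vy=-10.108
  bounce: vy ← 0.84·10.108 = 8.491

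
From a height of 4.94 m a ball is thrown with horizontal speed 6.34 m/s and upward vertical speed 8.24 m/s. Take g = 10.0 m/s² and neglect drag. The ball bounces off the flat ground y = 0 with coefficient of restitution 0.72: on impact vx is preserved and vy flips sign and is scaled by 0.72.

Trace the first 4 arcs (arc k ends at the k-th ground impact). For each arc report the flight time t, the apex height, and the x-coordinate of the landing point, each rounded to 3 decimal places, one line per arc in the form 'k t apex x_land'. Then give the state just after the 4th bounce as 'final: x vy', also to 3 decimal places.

Arc 1: start y=4.940, vy=8.240 → t=2.115, apex=8.335, x_land=13.410, impact vy=-12.911
  bounce: vy ← 0.72·12.911 = 9.296
Arc 2: start y=0.000, vy=9.296 → t=1.859, apex=4.321, x_land=25.197, impact vy=-9.296
  bounce: vy ← 0.72·9.296 = 6.693
Arc 3: start y=0.000, vy=6.693 → t=1.339, apex=2.240, x_land=33.684, impact vy=-6.693
  bounce: vy ← 0.72·6.693 = 4.819
Arc 4: start y=0.000, vy=4.819 → t=0.964, apex=1.161, x_land=39.795, impact vy=-4.819
  bounce: vy ← 0.72·4.819 = 3.470

1 2.115 8.335 13.410
2 1.859 4.321 25.197
3 1.339 2.240 33.684
4 0.964 1.161 39.795
final: 39.795 3.470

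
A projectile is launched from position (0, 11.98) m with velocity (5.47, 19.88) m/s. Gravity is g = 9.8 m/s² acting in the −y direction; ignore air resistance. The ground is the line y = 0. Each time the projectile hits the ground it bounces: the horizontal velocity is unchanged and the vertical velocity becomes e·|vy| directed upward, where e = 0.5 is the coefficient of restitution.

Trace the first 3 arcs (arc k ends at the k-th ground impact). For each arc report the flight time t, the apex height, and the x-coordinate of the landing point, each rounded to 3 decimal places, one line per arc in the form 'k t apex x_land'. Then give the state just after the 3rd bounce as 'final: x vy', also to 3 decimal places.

Arc 1: start y=11.980, vy=19.880 → t=4.590, apex=32.144, x_land=25.106, impact vy=-25.100
  bounce: vy ← 0.5·25.100 = 12.550
Arc 2: start y=0.000, vy=12.550 → t=2.561, apex=8.036, x_land=39.116, impact vy=-12.550
  bounce: vy ← 0.5·12.550 = 6.275
Arc 3: start y=0.000, vy=6.275 → t=1.281, apex=2.009, x_land=46.121, impact vy=-6.275
  bounce: vy ← 0.5·6.275 = 3.138

1 4.590 32.144 25.106
2 2.561 8.036 39.116
3 1.281 2.009 46.121
final: 46.121 3.138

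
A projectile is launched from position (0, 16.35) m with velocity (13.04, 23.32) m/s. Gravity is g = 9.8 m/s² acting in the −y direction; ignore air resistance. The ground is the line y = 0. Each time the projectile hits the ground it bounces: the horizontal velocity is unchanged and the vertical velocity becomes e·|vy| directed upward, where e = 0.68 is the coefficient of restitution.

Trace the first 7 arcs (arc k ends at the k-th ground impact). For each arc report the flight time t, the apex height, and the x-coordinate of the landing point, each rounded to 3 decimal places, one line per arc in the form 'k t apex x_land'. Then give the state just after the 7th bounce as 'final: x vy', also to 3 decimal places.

1 5.379 44.096 70.148
2 4.080 20.390 123.349
3 2.774 9.428 159.525
4 1.887 4.360 184.126
5 1.283 2.016 200.854
6 0.872 0.932 212.229
7 0.593 0.431 219.964
final: 219.964 1.976

Arc 1: start y=16.350, vy=23.320 → t=5.379, apex=44.096, x_land=70.148, impact vy=-29.399
  bounce: vy ← 0.68·29.399 = 19.991
Arc 2: start y=0.000, vy=19.991 → t=4.080, apex=20.390, x_land=123.349, impact vy=-19.991
  bounce: vy ← 0.68·19.991 = 13.594
Arc 3: start y=0.000, vy=13.594 → t=2.774, apex=9.428, x_land=159.525, impact vy=-13.594
  bounce: vy ← 0.68·13.594 = 9.244
Arc 4: start y=0.000, vy=9.244 → t=1.887, apex=4.360, x_land=184.126, impact vy=-9.244
  bounce: vy ← 0.68·9.244 = 6.286
Arc 5: start y=0.000, vy=6.286 → t=1.283, apex=2.016, x_land=200.854, impact vy=-6.286
  bounce: vy ← 0.68·6.286 = 4.274
Arc 6: start y=0.000, vy=4.274 → t=0.872, apex=0.932, x_land=212.229, impact vy=-4.274
  bounce: vy ← 0.68·4.274 = 2.907
Arc 7: start y=0.000, vy=2.907 → t=0.593, apex=0.431, x_land=219.964, impact vy=-2.907
  bounce: vy ← 0.68·2.907 = 1.976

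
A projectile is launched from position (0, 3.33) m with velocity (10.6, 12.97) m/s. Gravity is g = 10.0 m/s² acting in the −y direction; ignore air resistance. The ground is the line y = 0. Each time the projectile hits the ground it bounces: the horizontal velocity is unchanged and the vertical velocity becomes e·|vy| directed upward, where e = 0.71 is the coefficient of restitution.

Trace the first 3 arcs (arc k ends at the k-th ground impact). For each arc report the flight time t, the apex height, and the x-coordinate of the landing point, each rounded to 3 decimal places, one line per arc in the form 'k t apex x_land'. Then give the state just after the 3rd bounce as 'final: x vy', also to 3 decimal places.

1 2.829 11.741 29.991
2 2.176 5.919 53.057
3 1.545 2.984 69.433
final: 69.433 5.485

Arc 1: start y=3.330, vy=12.970 → t=2.829, apex=11.741, x_land=29.991, impact vy=-15.324
  bounce: vy ← 0.71·15.324 = 10.880
Arc 2: start y=0.000, vy=10.880 → t=2.176, apex=5.919, x_land=53.057, impact vy=-10.880
  bounce: vy ← 0.71·10.880 = 7.725
Arc 3: start y=0.000, vy=7.725 → t=1.545, apex=2.984, x_land=69.433, impact vy=-7.725
  bounce: vy ← 0.71·7.725 = 5.485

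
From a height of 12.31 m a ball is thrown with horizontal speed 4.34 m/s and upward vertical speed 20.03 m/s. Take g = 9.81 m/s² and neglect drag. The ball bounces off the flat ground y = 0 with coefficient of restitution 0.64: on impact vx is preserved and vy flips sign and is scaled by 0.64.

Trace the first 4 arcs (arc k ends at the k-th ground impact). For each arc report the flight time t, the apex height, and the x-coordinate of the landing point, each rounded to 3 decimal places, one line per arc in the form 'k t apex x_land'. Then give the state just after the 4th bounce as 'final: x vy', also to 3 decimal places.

1 4.626 32.759 20.077
2 3.308 13.418 34.434
3 2.117 5.496 43.622
4 1.355 2.251 49.502
final: 49.502 4.253

Arc 1: start y=12.310, vy=20.030 → t=4.626, apex=32.759, x_land=20.077, impact vy=-25.352
  bounce: vy ← 0.64·25.352 = 16.225
Arc 2: start y=0.000, vy=16.225 → t=3.308, apex=13.418, x_land=34.434, impact vy=-16.225
  bounce: vy ← 0.64·16.225 = 10.384
Arc 3: start y=0.000, vy=10.384 → t=2.117, apex=5.496, x_land=43.622, impact vy=-10.384
  bounce: vy ← 0.64·10.384 = 6.646
Arc 4: start y=0.000, vy=6.646 → t=1.355, apex=2.251, x_land=49.502, impact vy=-6.646
  bounce: vy ← 0.64·6.646 = 4.253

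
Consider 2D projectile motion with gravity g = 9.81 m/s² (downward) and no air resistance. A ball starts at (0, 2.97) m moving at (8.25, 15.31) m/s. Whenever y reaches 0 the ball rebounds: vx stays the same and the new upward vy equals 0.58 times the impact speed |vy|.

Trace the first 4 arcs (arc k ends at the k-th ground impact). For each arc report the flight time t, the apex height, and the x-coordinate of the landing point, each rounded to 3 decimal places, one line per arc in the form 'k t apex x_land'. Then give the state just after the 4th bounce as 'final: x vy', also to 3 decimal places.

Arc 1: start y=2.970, vy=15.310 → t=3.305, apex=14.917, x_land=27.262, impact vy=-17.108
  bounce: vy ← 0.58·17.108 = 9.922
Arc 2: start y=0.000, vy=9.922 → t=2.023, apex=5.018, x_land=43.951, impact vy=-9.922
  bounce: vy ← 0.58·9.922 = 5.755
Arc 3: start y=0.000, vy=5.755 → t=1.173, apex=1.688, x_land=53.631, impact vy=-5.755
  bounce: vy ← 0.58·5.755 = 3.338
Arc 4: start y=0.000, vy=3.338 → t=0.681, apex=0.568, x_land=59.245, impact vy=-3.338
  bounce: vy ← 0.58·3.338 = 1.936

1 3.305 14.917 27.262
2 2.023 5.018 43.951
3 1.173 1.688 53.631
4 0.681 0.568 59.245
final: 59.245 1.936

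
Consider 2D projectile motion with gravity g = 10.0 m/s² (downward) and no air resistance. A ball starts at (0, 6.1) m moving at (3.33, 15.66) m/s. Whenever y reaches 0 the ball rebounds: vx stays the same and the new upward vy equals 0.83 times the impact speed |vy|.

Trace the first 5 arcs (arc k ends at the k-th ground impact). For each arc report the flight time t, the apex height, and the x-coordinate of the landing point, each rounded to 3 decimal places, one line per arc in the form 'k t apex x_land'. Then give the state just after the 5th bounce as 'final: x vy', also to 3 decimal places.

1 3.482 18.362 11.596
2 3.181 12.649 22.189
3 2.640 8.714 30.982
4 2.191 6.003 38.279
5 1.819 4.136 44.336
final: 44.336 7.549

Arc 1: start y=6.100, vy=15.660 → t=3.482, apex=18.362, x_land=11.596, impact vy=-19.163
  bounce: vy ← 0.83·19.163 = 15.906
Arc 2: start y=0.000, vy=15.906 → t=3.181, apex=12.649, x_land=22.189, impact vy=-15.906
  bounce: vy ← 0.83·15.906 = 13.202
Arc 3: start y=0.000, vy=13.202 → t=2.640, apex=8.714, x_land=30.982, impact vy=-13.202
  bounce: vy ← 0.83·13.202 = 10.957
Arc 4: start y=0.000, vy=10.957 → t=2.191, apex=6.003, x_land=38.279, impact vy=-10.957
  bounce: vy ← 0.83·10.957 = 9.095
Arc 5: start y=0.000, vy=9.095 → t=1.819, apex=4.136, x_land=44.336, impact vy=-9.095
  bounce: vy ← 0.83·9.095 = 7.549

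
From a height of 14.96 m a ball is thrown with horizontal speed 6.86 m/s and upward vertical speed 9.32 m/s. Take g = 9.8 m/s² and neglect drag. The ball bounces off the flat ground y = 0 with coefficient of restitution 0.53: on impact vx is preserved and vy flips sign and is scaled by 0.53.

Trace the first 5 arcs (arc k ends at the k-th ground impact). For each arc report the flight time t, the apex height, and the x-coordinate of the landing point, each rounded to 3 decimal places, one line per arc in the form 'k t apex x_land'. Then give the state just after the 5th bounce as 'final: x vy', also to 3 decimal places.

Arc 1: start y=14.960, vy=9.320 → t=2.940, apex=19.392, x_land=20.171, impact vy=-19.496
  bounce: vy ← 0.53·19.496 = 10.333
Arc 2: start y=0.000, vy=10.333 → t=2.109, apex=5.447, x_land=34.637, impact vy=-10.333
  bounce: vy ← 0.53·10.333 = 5.476
Arc 3: start y=0.000, vy=5.476 → t=1.118, apex=1.530, x_land=42.303, impact vy=-5.476
  bounce: vy ← 0.53·5.476 = 2.902
Arc 4: start y=0.000, vy=2.902 → t=0.592, apex=0.430, x_land=46.367, impact vy=-2.902
  bounce: vy ← 0.53·2.902 = 1.538
Arc 5: start y=0.000, vy=1.538 → t=0.314, apex=0.121, x_land=48.521, impact vy=-1.538
  bounce: vy ← 0.53·1.538 = 0.815

1 2.940 19.392 20.171
2 2.109 5.447 34.637
3 1.118 1.530 42.303
4 0.592 0.430 46.367
5 0.314 0.121 48.521
final: 48.521 0.815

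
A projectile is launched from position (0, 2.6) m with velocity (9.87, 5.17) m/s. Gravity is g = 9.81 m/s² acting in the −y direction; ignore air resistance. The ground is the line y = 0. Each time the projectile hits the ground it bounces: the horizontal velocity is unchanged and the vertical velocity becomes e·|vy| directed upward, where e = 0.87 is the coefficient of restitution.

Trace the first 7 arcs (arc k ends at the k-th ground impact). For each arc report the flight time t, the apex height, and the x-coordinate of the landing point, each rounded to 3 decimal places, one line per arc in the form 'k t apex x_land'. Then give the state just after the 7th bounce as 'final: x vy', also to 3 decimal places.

1 1.426 3.962 14.073
2 1.564 2.999 29.508
3 1.361 2.270 42.937
4 1.184 1.718 54.620
5 1.030 1.300 64.785
6 0.896 0.984 73.628
7 0.779 0.745 81.321
final: 81.321 3.326

Arc 1: start y=2.600, vy=5.170 → t=1.426, apex=3.962, x_land=14.073, impact vy=-8.817
  bounce: vy ← 0.87·8.817 = 7.671
Arc 2: start y=0.000, vy=7.671 → t=1.564, apex=2.999, x_land=29.508, impact vy=-7.671
  bounce: vy ← 0.87·7.671 = 6.674
Arc 3: start y=0.000, vy=6.674 → t=1.361, apex=2.270, x_land=42.937, impact vy=-6.674
  bounce: vy ← 0.87·6.674 = 5.806
Arc 4: start y=0.000, vy=5.806 → t=1.184, apex=1.718, x_land=54.620, impact vy=-5.806
  bounce: vy ← 0.87·5.806 = 5.051
Arc 5: start y=0.000, vy=5.051 → t=1.030, apex=1.300, x_land=64.785, impact vy=-5.051
  bounce: vy ← 0.87·5.051 = 4.395
Arc 6: start y=0.000, vy=4.395 → t=0.896, apex=0.984, x_land=73.628, impact vy=-4.395
  bounce: vy ← 0.87·4.395 = 3.823
Arc 7: start y=0.000, vy=3.823 → t=0.779, apex=0.745, x_land=81.321, impact vy=-3.823
  bounce: vy ← 0.87·3.823 = 3.326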